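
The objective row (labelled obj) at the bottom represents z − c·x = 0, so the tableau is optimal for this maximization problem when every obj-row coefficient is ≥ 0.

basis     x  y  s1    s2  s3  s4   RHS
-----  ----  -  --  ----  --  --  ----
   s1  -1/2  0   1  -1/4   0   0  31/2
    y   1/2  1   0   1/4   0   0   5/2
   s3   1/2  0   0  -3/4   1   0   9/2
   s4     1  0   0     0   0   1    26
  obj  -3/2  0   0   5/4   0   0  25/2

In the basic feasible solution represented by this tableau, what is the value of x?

x is not in the basis, so in the current basic feasible solution x = 0.

0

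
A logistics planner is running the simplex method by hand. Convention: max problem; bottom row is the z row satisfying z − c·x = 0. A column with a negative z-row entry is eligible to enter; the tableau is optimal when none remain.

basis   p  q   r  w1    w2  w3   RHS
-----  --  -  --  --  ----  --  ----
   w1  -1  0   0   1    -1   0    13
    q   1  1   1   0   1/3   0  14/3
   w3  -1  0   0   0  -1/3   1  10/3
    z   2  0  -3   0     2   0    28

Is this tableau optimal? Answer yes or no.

The z-row has a negative entry -3 in column r, so it is not optimal.

no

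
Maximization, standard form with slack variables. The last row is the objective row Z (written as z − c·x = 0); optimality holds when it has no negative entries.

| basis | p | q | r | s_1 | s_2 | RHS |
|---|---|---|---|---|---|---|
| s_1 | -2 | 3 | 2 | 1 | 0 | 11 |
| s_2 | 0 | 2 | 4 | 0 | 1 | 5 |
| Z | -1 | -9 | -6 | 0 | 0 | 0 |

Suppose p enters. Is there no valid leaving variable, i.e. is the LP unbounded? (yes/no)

yes

Every constraint-row entry in column p is ≤ 0, so increasing p is unbounded.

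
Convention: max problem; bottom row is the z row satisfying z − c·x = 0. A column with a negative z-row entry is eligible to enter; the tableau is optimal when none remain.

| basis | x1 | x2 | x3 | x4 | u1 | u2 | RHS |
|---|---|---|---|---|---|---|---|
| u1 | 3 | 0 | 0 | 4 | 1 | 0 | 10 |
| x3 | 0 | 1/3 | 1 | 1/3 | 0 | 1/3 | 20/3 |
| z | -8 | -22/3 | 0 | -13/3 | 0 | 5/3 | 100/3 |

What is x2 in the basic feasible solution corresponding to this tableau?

x2 is not in the basis, so in the current basic feasible solution x2 = 0.

0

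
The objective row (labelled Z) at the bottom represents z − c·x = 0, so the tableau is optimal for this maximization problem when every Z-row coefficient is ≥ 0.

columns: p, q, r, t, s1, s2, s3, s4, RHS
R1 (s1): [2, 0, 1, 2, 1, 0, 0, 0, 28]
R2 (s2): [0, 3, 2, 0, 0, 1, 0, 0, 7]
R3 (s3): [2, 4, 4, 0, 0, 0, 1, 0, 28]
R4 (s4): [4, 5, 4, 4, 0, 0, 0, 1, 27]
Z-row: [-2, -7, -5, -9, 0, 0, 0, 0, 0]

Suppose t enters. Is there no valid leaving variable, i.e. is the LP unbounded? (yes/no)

no

Column t has positive entries in row(s) 1, 4, so the ratio test bounds it — not unbounded.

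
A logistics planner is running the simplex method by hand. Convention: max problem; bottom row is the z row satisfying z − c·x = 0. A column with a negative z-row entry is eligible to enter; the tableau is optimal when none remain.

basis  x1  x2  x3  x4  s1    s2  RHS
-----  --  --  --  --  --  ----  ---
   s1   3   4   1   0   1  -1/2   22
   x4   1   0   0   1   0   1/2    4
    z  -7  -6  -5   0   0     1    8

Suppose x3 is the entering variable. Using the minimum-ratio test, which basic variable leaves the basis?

s1

Column x3 entries and ratios — s1: 22/1 = 22; x4: 0 ≤ 0, skip.
Smallest ratio is 22 in the row of s1, so s1 leaves.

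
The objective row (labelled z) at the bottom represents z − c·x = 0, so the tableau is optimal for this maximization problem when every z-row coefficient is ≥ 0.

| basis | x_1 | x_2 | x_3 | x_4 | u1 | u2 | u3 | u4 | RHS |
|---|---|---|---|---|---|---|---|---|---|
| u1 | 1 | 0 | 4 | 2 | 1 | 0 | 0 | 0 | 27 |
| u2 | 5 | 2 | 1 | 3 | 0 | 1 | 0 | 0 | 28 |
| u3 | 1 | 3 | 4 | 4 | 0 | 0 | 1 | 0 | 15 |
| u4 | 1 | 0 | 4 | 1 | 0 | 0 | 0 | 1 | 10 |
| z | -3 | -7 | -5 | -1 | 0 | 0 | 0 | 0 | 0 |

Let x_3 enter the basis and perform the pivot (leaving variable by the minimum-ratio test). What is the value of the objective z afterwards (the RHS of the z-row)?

25/2

Ratio test on column x_3 — row 1: 27/4 = 27/4; row 2: 28/1 = 28; row 3: 15/4 = 15/4; row 4: 10/4 = 5/2. Minimum is 5/2 at row 4 (u4 leaves); pivot element 4.
Pivot on row 4; the z-row RHS becomes 0 − (-5)·(5/2) = 25/2.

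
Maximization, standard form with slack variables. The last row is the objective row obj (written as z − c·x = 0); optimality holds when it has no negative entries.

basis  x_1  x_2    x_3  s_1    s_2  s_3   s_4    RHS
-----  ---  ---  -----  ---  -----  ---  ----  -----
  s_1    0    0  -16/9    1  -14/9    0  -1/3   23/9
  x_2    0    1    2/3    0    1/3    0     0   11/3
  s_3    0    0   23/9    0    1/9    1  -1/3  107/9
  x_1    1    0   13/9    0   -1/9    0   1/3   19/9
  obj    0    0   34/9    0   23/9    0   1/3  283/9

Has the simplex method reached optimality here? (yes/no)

Every obj-row coefficient is ≥ 0, so the tableau is optimal.

yes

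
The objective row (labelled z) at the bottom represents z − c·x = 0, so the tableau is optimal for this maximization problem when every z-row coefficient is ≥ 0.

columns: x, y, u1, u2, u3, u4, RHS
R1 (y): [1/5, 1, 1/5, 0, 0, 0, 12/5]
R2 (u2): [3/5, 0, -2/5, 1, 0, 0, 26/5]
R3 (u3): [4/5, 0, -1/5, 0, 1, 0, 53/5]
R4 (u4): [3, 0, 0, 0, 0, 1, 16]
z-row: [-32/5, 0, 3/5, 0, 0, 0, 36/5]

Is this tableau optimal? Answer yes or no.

no

The z-row has a negative entry -32/5 in column x, so it is not optimal.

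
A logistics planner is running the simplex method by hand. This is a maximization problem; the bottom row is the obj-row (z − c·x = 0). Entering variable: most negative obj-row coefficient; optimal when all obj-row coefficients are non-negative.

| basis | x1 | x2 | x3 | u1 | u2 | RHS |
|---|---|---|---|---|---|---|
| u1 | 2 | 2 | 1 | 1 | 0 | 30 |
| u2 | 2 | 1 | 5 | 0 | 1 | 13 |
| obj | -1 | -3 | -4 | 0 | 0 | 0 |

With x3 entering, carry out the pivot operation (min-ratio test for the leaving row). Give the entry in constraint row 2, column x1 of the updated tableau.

Ratio test on column x3 — row 1: 30/1 = 30; row 2: 13/5 = 13/5. Minimum is 13/5 at row 2 (u2 leaves); pivot element 5.
Divide row 2 by 5; eliminate column x3 from the other rows.
In the new row 2, the x1 entry is the old entry divided by the pivot: 2/5 = 2/5.

2/5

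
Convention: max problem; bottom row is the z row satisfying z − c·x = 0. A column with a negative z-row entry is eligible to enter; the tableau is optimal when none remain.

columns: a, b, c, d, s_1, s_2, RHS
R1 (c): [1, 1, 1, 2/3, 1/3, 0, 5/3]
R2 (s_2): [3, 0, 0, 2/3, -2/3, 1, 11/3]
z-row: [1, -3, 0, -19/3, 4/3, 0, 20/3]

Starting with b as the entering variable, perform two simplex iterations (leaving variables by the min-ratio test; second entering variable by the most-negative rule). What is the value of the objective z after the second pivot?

45/2

Ratio test on column b — row 1: (5/3)/1 = 5/3; row 2: entry 0 ≤ 0. Minimum is 5/3 at row 1 (c leaves); pivot element 1.
Pivot on row 1; the z-row RHS becomes 20/3 − (-3)·(5/3) = 35/3.
Next entering variable (most negative z-row entry -13/3): d.
Ratio test on column d — row 1: (5/3)/(2/3) = 5/2; row 2: (11/3)/(2/3) = 11/2. Minimum is 5/2 at row 1 (b leaves); pivot element 2/3.
After the second pivot the z-row RHS is 35/3 − (-13/3)·(5/2) = 45/2.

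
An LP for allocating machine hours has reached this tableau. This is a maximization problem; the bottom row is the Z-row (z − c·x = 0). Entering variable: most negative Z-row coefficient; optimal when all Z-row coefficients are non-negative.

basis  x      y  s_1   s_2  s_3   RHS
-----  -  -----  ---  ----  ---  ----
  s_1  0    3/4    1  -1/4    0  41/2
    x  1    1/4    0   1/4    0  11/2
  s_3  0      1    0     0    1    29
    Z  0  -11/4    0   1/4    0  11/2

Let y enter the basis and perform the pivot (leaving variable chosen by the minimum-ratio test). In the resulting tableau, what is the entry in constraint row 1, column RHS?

4

Ratio test on column y — row 1: (41/2)/(3/4) = 82/3; row 2: (11/2)/(1/4) = 22; row 3: 29/1 = 29. Minimum is 22 at row 2 (x leaves); pivot element 1/4.
Divide row 2 by 1/4; eliminate column y from the other rows.
Row 1 update in column RHS: 41/2 − (3/4)·22 = 4.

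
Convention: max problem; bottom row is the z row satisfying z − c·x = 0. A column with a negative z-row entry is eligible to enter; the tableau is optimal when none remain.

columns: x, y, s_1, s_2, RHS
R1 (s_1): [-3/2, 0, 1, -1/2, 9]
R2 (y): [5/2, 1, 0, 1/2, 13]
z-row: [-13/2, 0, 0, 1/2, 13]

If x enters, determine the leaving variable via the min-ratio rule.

y

Column x entries and ratios — s_1: -3/2 ≤ 0, skip; y: 13/(5/2) = 26/5.
Smallest ratio is 26/5 in the row of y, so y leaves.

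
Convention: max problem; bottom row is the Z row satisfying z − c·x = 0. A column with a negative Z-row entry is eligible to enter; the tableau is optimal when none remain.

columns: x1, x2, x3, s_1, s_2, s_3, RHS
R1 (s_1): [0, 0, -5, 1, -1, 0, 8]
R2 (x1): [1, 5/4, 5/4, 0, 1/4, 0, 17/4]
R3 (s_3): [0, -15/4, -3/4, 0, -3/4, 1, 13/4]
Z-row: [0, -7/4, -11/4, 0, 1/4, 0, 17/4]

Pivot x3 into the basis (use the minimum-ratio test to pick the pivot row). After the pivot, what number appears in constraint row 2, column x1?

4/5

Ratio test on column x3 — row 1: entry -5 ≤ 0; row 2: (17/4)/(5/4) = 17/5; row 3: entry -3/4 ≤ 0. Minimum is 17/5 at row 2 (x1 leaves); pivot element 5/4.
Divide row 2 by 5/4; eliminate column x3 from the other rows.
In the new row 2, the x1 entry is the old entry divided by the pivot: 1/(5/4) = 4/5.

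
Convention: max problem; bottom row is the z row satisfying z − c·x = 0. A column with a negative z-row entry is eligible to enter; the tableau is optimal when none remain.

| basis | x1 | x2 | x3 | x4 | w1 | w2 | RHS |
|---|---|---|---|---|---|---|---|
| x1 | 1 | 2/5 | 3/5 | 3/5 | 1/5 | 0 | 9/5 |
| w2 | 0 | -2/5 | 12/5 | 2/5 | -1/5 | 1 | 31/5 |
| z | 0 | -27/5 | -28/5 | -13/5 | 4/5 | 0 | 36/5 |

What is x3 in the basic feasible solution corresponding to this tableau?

0

x3 is not in the basis, so in the current basic feasible solution x3 = 0.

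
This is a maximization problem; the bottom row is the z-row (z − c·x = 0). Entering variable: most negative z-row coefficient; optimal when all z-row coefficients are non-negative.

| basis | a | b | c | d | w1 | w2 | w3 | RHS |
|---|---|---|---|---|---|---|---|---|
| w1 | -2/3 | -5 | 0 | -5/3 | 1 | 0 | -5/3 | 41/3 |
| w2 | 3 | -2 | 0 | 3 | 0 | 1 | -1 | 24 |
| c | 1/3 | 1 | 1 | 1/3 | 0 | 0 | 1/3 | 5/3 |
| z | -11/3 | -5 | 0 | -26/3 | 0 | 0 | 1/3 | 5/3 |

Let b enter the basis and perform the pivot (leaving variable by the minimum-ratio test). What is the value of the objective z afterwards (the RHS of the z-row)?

Ratio test on column b — row 1: entry -5 ≤ 0; row 2: entry -2 ≤ 0; row 3: (5/3)/1 = 5/3. Minimum is 5/3 at row 3 (c leaves); pivot element 1.
Pivot on row 3; the z-row RHS becomes 5/3 − (-5)·(5/3) = 10.

10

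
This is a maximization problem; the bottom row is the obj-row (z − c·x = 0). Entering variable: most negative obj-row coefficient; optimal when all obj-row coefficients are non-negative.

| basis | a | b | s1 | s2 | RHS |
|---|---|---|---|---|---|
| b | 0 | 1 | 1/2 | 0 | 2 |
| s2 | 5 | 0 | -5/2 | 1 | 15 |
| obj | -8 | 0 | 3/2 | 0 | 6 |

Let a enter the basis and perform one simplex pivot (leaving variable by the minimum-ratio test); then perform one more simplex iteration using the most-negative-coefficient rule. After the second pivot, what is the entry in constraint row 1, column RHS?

4

Ratio test on column a — row 1: entry 0 ≤ 0; row 2: 15/5 = 3. Minimum is 3 at row 2 (s2 leaves); pivot element 5.
Divide row 2 by 5; eliminate column a from the other rows.
Second iteration: most negative obj-row entry is -5/2 in column s1, so s1 enters.
Ratio test on column s1 — row 1: 2/(1/2) = 4; row 2: entry -1/2 ≤ 0. Minimum is 4 at row 1 (b leaves); pivot element 1/2.
Divide row 1 by 1/2; eliminate column s1 from the other rows.
After both pivots, the entry at constraint row 1, column RHS is 4.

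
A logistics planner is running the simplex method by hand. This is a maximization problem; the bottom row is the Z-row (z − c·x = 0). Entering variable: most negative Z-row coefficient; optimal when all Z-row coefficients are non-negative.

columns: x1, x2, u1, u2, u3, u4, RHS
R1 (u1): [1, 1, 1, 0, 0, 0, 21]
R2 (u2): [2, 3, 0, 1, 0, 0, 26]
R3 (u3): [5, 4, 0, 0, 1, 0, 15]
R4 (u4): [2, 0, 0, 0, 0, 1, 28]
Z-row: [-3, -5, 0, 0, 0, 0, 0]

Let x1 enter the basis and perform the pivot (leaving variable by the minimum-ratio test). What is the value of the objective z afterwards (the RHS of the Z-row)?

9

Ratio test on column x1 — row 1: 21/1 = 21; row 2: 26/2 = 13; row 3: 15/5 = 3; row 4: 28/2 = 14. Minimum is 3 at row 3 (u3 leaves); pivot element 5.
Pivot on row 3; the Z-row RHS becomes 0 − (-3)·3 = 9.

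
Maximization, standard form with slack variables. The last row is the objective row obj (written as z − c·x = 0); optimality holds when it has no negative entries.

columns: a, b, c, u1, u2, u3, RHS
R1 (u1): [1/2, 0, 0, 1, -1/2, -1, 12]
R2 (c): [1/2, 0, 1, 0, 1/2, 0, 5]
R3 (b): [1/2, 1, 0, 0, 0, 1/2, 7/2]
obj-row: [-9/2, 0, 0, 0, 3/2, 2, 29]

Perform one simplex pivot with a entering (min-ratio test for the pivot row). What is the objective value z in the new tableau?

Ratio test on column a — row 1: 12/(1/2) = 24; row 2: 5/(1/2) = 10; row 3: (7/2)/(1/2) = 7. Minimum is 7 at row 3 (b leaves); pivot element 1/2.
Pivot on row 3; the obj-row RHS becomes 29 − (-9/2)·7 = 121/2.

121/2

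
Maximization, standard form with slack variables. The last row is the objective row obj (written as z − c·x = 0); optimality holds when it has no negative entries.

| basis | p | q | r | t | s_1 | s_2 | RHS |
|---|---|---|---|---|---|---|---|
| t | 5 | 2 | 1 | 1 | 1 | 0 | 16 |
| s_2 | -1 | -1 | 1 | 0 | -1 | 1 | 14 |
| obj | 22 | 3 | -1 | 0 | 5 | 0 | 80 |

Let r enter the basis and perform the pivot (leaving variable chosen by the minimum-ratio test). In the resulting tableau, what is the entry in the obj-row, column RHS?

Ratio test on column r — row 1: 16/1 = 16; row 2: 14/1 = 14. Minimum is 14 at row 2 (s_2 leaves); pivot element 1.
Divide row 2 by 1; eliminate column r from the other rows.
obj-row update in column RHS: 80 − (-1)·14 = 94.

94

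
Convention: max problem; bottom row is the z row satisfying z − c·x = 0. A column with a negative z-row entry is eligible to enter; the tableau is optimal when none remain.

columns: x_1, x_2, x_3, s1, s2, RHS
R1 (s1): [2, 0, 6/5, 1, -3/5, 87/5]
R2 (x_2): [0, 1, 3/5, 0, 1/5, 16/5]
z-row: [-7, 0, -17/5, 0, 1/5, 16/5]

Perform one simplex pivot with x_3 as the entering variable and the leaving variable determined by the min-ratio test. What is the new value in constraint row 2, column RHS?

16/3

Ratio test on column x_3 — row 1: (87/5)/(6/5) = 29/2; row 2: (16/5)/(3/5) = 16/3. Minimum is 16/3 at row 2 (x_2 leaves); pivot element 3/5.
Divide row 2 by 3/5; eliminate column x_3 from the other rows.
In the new row 2, the RHS entry is the old entry divided by the pivot: (16/5)/(3/5) = 16/3.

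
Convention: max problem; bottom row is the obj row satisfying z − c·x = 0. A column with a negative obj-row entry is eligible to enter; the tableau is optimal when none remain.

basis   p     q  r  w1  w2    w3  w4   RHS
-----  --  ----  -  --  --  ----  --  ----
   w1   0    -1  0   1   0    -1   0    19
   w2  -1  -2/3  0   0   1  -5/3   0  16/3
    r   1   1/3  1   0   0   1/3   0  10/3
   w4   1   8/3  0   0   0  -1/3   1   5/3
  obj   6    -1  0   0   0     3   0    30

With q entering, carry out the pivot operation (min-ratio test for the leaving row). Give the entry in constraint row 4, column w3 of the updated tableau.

Ratio test on column q — row 1: entry -1 ≤ 0; row 2: entry -2/3 ≤ 0; row 3: (10/3)/(1/3) = 10; row 4: (5/3)/(8/3) = 5/8. Minimum is 5/8 at row 4 (w4 leaves); pivot element 8/3.
Divide row 4 by 8/3; eliminate column q from the other rows.
In the new row 4, the w3 entry is the old entry divided by the pivot: (-1/3)/(8/3) = -1/8.

-1/8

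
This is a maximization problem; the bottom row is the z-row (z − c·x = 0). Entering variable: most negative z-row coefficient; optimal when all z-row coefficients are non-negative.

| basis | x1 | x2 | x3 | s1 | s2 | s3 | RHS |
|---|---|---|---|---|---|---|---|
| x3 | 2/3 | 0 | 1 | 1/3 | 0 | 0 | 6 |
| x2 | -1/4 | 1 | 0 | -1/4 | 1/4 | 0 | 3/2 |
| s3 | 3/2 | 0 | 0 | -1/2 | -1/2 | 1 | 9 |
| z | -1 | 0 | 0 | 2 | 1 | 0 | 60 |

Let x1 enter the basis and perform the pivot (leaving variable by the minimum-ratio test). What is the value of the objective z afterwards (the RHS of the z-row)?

66

Ratio test on column x1 — row 1: 6/(2/3) = 9; row 2: entry -1/4 ≤ 0; row 3: 9/(3/2) = 6. Minimum is 6 at row 3 (s3 leaves); pivot element 3/2.
Pivot on row 3; the z-row RHS becomes 60 − (-1)·6 = 66.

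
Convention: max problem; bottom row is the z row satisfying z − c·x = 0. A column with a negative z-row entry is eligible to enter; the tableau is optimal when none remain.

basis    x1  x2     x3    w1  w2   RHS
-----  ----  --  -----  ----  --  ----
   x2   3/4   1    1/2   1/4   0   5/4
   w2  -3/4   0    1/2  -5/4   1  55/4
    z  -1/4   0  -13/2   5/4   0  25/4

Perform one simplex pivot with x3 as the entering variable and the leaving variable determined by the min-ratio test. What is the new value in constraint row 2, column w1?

Ratio test on column x3 — row 1: (5/4)/(1/2) = 5/2; row 2: (55/4)/(1/2) = 55/2. Minimum is 5/2 at row 1 (x2 leaves); pivot element 1/2.
Divide row 1 by 1/2; eliminate column x3 from the other rows.
Row 2 update in column w1: -5/4 − (1/2)·(1/2) = -3/2.

-3/2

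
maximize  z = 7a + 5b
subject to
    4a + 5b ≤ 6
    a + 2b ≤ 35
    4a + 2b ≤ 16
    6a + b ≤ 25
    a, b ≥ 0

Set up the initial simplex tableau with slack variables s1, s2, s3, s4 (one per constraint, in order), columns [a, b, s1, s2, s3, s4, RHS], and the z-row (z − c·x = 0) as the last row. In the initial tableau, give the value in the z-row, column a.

The z-row carries the negated objective coefficients: the a entry is -7.

-7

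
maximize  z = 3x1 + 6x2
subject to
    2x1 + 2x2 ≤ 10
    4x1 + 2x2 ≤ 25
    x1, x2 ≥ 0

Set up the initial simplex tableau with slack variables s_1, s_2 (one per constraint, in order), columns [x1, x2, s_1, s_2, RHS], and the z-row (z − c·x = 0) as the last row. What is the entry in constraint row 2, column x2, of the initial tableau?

Constraint 2 has coefficient 2 on x2.

2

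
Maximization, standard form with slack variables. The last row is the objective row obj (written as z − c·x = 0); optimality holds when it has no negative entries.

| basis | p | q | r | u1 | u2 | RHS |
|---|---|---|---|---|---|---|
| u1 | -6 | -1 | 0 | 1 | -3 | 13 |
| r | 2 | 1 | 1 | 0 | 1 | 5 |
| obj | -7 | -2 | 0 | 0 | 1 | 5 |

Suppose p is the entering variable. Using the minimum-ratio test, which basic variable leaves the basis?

Column p entries and ratios — u1: -6 ≤ 0, skip; r: 5/2 = 5/2.
Smallest ratio is 5/2 in the row of r, so r leaves.

r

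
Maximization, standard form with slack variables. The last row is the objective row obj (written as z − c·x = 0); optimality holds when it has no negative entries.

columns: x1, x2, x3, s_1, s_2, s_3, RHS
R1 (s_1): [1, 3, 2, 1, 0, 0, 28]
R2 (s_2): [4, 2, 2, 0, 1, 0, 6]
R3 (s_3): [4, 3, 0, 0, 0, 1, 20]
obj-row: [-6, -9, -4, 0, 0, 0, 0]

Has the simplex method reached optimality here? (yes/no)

The obj-row has a negative entry -9 in column x2, so it is not optimal.

no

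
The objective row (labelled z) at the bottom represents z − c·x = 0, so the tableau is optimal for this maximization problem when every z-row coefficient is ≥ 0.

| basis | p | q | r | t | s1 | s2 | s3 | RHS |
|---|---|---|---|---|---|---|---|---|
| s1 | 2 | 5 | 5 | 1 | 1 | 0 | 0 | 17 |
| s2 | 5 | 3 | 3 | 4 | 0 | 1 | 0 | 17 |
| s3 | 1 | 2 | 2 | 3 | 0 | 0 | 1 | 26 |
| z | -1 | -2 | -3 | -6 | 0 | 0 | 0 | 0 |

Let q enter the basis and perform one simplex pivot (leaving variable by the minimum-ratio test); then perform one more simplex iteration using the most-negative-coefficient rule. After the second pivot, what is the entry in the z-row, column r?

Ratio test on column q — row 1: 17/5 = 17/5; row 2: 17/3 = 17/3; row 3: 26/2 = 13. Minimum is 17/5 at row 1 (s1 leaves); pivot element 5.
Divide row 1 by 5; eliminate column q from the other rows.
Second iteration: most negative z-row entry is -28/5 in column t, so t enters.
Ratio test on column t — row 1: (17/5)/(1/5) = 17; row 2: (34/5)/(17/5) = 2; row 3: (96/5)/(13/5) = 96/13. Minimum is 2 at row 2 (s2 leaves); pivot element 17/5.
Divide row 2 by 17/5; eliminate column t from the other rows.
After both pivots, the entry at the z-row, column r is -1.

-1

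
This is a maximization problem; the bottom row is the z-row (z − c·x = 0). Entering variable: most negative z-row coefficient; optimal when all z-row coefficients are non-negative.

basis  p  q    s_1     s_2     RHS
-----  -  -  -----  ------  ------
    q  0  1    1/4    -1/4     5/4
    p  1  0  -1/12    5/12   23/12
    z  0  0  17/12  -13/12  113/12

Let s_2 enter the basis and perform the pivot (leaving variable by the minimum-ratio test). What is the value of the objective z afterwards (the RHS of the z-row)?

72/5

Ratio test on column s_2 — row 1: entry -1/4 ≤ 0; row 2: (23/12)/(5/12) = 23/5. Minimum is 23/5 at row 2 (p leaves); pivot element 5/12.
Pivot on row 2; the z-row RHS becomes 113/12 − (-13/12)·(23/5) = 72/5.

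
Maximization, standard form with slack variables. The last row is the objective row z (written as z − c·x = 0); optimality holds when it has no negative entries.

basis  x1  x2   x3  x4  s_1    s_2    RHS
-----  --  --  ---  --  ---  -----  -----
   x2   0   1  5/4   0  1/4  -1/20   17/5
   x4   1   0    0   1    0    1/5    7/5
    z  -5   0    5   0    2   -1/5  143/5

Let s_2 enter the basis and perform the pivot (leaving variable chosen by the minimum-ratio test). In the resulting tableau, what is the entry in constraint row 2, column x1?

5

Ratio test on column s_2 — row 1: entry -1/20 ≤ 0; row 2: (7/5)/(1/5) = 7. Minimum is 7 at row 2 (x4 leaves); pivot element 1/5.
Divide row 2 by 1/5; eliminate column s_2 from the other rows.
In the new row 2, the x1 entry is the old entry divided by the pivot: 1/(1/5) = 5.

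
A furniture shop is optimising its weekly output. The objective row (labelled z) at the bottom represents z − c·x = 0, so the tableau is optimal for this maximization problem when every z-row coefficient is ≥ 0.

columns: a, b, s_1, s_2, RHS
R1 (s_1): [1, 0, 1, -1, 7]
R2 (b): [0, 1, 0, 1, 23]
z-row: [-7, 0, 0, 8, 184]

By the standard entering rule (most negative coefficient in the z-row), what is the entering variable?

Negative z-row entries: a: -7.
The most negative is -7 in column a, so a enters.

a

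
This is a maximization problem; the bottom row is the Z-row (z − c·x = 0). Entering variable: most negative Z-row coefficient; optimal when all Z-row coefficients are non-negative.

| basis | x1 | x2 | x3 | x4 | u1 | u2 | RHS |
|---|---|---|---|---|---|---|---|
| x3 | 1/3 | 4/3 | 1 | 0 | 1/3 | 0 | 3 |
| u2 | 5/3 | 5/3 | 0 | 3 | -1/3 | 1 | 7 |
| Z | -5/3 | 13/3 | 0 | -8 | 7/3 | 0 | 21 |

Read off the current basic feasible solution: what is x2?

x2 is not in the basis, so in the current basic feasible solution x2 = 0.

0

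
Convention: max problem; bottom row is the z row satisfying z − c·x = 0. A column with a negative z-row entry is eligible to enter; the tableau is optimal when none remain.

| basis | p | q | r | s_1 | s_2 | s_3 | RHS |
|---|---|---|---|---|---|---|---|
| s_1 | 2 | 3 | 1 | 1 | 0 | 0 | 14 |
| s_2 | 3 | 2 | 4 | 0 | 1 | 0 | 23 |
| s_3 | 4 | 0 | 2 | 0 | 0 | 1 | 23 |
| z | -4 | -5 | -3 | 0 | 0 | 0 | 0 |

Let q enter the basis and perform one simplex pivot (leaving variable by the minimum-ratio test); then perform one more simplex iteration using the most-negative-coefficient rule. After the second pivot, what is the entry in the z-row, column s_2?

Ratio test on column q — row 1: 14/3 = 14/3; row 2: 23/2 = 23/2; row 3: entry 0 ≤ 0. Minimum is 14/3 at row 1 (s_1 leaves); pivot element 3.
Divide row 1 by 3; eliminate column q from the other rows.
Second iteration: most negative z-row entry is -4/3 in column r, so r enters.
Ratio test on column r — row 1: (14/3)/(1/3) = 14; row 2: (41/3)/(10/3) = 41/10; row 3: 23/2 = 23/2. Minimum is 41/10 at row 2 (s_2 leaves); pivot element 10/3.
Divide row 2 by 10/3; eliminate column r from the other rows.
After both pivots, the entry at the z-row, column s_2 is 2/5.

2/5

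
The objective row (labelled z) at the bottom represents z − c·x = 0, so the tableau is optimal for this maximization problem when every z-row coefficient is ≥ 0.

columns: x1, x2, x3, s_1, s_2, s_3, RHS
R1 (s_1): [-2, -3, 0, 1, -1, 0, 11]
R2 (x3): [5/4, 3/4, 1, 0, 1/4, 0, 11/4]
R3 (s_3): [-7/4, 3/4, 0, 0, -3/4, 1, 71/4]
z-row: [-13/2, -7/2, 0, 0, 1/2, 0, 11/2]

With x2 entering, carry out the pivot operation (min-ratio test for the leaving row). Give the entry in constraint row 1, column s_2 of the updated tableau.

0

Ratio test on column x2 — row 1: entry -3 ≤ 0; row 2: (11/4)/(3/4) = 11/3; row 3: (71/4)/(3/4) = 71/3. Minimum is 11/3 at row 2 (x3 leaves); pivot element 3/4.
Divide row 2 by 3/4; eliminate column x2 from the other rows.
Row 1 update in column s_2: -1 − (-3)·(1/3) = 0.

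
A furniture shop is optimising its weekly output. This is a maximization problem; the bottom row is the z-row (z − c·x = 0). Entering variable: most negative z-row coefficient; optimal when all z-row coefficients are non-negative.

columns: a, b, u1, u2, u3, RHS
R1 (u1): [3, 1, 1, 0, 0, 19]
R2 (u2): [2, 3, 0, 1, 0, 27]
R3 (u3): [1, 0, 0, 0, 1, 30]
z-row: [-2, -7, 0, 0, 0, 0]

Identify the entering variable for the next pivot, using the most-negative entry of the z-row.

b

Negative z-row entries: a: -2, b: -7.
The most negative is -7 in column b, so b enters.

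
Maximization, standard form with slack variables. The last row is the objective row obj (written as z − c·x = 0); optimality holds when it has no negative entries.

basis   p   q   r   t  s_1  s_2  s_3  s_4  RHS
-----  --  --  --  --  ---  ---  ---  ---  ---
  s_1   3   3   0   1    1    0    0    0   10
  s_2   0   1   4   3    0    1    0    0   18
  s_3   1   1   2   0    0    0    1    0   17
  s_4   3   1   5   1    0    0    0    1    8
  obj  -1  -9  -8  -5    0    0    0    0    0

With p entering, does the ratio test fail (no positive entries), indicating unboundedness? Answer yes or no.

Column p has positive entries in row(s) 1, 3, 4, so the ratio test bounds it — not unbounded.

no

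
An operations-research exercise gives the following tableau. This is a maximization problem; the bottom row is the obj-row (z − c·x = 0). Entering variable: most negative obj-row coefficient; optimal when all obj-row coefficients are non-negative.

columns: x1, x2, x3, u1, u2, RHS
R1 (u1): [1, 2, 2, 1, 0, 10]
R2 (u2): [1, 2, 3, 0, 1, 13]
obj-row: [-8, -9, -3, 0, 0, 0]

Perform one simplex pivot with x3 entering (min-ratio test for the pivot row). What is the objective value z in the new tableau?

13

Ratio test on column x3 — row 1: 10/2 = 5; row 2: 13/3 = 13/3. Minimum is 13/3 at row 2 (u2 leaves); pivot element 3.
Pivot on row 2; the obj-row RHS becomes 0 − (-3)·(13/3) = 13.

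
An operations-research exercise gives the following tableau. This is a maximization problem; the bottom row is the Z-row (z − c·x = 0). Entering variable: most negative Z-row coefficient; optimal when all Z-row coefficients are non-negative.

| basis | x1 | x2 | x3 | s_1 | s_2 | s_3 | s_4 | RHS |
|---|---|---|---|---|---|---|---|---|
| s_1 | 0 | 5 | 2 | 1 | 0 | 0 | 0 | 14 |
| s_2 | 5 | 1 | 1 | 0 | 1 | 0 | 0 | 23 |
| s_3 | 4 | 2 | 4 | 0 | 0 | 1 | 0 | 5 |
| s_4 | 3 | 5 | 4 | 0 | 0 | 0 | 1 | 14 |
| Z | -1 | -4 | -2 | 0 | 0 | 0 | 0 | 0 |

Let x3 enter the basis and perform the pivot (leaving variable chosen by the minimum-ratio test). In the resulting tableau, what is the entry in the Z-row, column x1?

1

Ratio test on column x3 — row 1: 14/2 = 7; row 2: 23/1 = 23; row 3: 5/4 = 5/4; row 4: 14/4 = 7/2. Minimum is 5/4 at row 3 (s_3 leaves); pivot element 4.
Divide row 3 by 4; eliminate column x3 from the other rows.
Z-row update in column x1: -1 − (-2)·1 = 1.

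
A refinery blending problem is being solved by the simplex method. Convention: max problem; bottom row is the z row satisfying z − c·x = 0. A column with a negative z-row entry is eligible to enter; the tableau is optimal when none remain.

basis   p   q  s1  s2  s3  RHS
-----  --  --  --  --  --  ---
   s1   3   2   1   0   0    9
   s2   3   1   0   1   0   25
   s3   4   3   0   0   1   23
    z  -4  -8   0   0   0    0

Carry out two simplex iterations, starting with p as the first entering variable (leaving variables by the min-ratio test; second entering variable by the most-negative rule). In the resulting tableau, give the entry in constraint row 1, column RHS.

9/2

Ratio test on column p — row 1: 9/3 = 3; row 2: 25/3 = 25/3; row 3: 23/4 = 23/4. Minimum is 3 at row 1 (s1 leaves); pivot element 3.
Divide row 1 by 3; eliminate column p from the other rows.
Second iteration: most negative z-row entry is -16/3 in column q, so q enters.
Ratio test on column q — row 1: 3/(2/3) = 9/2; row 2: entry -1 ≤ 0; row 3: 11/(1/3) = 33. Minimum is 9/2 at row 1 (p leaves); pivot element 2/3.
Divide row 1 by 2/3; eliminate column q from the other rows.
After both pivots, the entry at constraint row 1, column RHS is 9/2.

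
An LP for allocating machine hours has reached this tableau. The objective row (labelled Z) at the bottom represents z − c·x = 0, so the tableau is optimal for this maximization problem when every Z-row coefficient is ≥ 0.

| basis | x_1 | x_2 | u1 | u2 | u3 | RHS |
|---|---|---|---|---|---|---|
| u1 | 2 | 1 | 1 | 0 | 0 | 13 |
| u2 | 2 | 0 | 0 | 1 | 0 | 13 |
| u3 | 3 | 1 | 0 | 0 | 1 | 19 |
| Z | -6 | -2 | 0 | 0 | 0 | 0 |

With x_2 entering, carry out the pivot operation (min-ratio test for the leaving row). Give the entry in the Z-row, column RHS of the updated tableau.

26

Ratio test on column x_2 — row 1: 13/1 = 13; row 2: entry 0 ≤ 0; row 3: 19/1 = 19. Minimum is 13 at row 1 (u1 leaves); pivot element 1.
Divide row 1 by 1; eliminate column x_2 from the other rows.
Z-row update in column RHS: 0 − (-2)·13 = 26.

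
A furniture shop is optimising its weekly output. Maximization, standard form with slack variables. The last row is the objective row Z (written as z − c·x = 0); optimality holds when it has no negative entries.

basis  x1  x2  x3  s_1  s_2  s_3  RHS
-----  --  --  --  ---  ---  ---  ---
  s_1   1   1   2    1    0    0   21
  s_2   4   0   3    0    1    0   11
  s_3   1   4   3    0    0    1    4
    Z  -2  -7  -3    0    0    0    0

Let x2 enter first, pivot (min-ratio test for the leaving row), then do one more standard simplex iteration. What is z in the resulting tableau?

123/16

Ratio test on column x2 — row 1: 21/1 = 21; row 2: entry 0 ≤ 0; row 3: 4/4 = 1. Minimum is 1 at row 3 (s_3 leaves); pivot element 4.
Pivot on row 3; the Z-row RHS becomes 0 − (-7)·1 = 7.
Next entering variable (most negative Z-row entry -1/4): x1.
Ratio test on column x1 — row 1: 20/(3/4) = 80/3; row 2: 11/4 = 11/4; row 3: 1/(1/4) = 4. Minimum is 11/4 at row 2 (s_2 leaves); pivot element 4.
After the second pivot the Z-row RHS is 7 − (-1/4)·(11/4) = 123/16.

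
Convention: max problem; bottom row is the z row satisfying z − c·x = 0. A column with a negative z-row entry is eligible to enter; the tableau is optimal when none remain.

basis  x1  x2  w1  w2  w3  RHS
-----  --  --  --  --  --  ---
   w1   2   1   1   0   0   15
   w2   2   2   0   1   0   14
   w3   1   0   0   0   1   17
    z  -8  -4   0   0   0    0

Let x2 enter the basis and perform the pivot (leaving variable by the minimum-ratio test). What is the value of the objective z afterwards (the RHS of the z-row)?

28

Ratio test on column x2 — row 1: 15/1 = 15; row 2: 14/2 = 7; row 3: entry 0 ≤ 0. Minimum is 7 at row 2 (w2 leaves); pivot element 2.
Pivot on row 2; the z-row RHS becomes 0 − (-4)·7 = 28.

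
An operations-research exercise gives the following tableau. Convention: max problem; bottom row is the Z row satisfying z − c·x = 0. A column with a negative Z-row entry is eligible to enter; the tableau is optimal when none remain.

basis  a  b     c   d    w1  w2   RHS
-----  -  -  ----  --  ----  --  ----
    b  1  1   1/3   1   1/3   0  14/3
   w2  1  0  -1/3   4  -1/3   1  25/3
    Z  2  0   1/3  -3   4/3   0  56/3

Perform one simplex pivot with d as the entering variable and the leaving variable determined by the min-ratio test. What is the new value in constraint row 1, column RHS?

31/12

Ratio test on column d — row 1: (14/3)/1 = 14/3; row 2: (25/3)/4 = 25/12. Minimum is 25/12 at row 2 (w2 leaves); pivot element 4.
Divide row 2 by 4; eliminate column d from the other rows.
Row 1 update in column RHS: 14/3 − 1·(25/12) = 31/12.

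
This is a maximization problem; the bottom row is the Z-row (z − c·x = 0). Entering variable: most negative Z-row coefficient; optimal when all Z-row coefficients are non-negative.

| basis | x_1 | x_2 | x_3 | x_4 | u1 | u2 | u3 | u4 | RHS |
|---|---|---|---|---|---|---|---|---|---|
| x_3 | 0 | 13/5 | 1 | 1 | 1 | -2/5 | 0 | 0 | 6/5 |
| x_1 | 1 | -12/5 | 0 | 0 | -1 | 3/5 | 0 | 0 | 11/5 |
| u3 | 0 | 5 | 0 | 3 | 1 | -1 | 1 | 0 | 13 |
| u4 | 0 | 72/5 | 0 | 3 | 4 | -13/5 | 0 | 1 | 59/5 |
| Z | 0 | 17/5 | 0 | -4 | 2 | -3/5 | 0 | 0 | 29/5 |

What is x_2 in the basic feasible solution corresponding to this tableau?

0

x_2 is not in the basis, so in the current basic feasible solution x_2 = 0.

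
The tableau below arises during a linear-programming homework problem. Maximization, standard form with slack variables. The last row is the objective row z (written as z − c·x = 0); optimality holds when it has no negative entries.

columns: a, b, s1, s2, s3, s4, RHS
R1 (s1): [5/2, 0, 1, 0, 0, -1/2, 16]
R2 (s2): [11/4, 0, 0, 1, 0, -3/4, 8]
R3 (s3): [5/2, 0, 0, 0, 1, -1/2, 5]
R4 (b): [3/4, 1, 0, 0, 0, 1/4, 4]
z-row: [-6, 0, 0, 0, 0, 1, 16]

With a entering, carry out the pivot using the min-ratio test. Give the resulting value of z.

28

Ratio test on column a — row 1: 16/(5/2) = 32/5; row 2: 8/(11/4) = 32/11; row 3: 5/(5/2) = 2; row 4: 4/(3/4) = 16/3. Minimum is 2 at row 3 (s3 leaves); pivot element 5/2.
Pivot on row 3; the z-row RHS becomes 16 − (-6)·2 = 28.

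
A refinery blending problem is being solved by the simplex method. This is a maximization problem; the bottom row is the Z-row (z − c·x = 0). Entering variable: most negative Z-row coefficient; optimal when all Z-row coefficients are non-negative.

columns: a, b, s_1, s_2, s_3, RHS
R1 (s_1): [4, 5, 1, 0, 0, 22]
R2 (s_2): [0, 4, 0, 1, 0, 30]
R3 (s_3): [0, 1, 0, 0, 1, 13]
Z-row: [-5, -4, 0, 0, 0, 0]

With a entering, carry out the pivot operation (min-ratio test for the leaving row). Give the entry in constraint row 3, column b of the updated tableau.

Ratio test on column a — row 1: 22/4 = 11/2; row 2: entry 0 ≤ 0; row 3: entry 0 ≤ 0. Minimum is 11/2 at row 1 (s_1 leaves); pivot element 4.
Divide row 1 by 4; eliminate column a from the other rows.
Row 3 update in column b: 1 − 0·(5/4) = 1.

1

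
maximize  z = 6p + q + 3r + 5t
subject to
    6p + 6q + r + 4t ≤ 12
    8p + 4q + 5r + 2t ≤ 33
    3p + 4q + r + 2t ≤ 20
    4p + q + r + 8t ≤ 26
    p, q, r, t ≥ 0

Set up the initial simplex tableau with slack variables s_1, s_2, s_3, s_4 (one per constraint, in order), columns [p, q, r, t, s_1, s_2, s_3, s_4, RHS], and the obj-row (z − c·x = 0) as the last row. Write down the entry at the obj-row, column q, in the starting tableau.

-1

The obj-row carries the negated objective coefficients: the q entry is -1.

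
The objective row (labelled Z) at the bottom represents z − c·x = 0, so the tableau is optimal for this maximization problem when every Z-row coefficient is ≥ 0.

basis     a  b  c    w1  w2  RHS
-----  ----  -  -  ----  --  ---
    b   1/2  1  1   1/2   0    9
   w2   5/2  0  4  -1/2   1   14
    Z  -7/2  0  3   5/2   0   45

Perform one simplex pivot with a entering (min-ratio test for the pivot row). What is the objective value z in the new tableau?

323/5

Ratio test on column a — row 1: 9/(1/2) = 18; row 2: 14/(5/2) = 28/5. Minimum is 28/5 at row 2 (w2 leaves); pivot element 5/2.
Pivot on row 2; the Z-row RHS becomes 45 − (-7/2)·(28/5) = 323/5.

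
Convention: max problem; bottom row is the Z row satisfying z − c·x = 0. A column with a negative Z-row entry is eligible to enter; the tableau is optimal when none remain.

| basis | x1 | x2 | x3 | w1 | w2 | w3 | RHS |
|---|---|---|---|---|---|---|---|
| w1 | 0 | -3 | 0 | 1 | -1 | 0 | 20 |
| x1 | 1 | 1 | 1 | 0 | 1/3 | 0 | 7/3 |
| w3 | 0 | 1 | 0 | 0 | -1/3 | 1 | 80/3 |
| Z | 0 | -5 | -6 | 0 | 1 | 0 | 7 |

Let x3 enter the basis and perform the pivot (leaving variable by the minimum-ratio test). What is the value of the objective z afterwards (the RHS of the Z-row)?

21

Ratio test on column x3 — row 1: entry 0 ≤ 0; row 2: (7/3)/1 = 7/3; row 3: entry 0 ≤ 0. Minimum is 7/3 at row 2 (x1 leaves); pivot element 1.
Pivot on row 2; the Z-row RHS becomes 7 − (-6)·(7/3) = 21.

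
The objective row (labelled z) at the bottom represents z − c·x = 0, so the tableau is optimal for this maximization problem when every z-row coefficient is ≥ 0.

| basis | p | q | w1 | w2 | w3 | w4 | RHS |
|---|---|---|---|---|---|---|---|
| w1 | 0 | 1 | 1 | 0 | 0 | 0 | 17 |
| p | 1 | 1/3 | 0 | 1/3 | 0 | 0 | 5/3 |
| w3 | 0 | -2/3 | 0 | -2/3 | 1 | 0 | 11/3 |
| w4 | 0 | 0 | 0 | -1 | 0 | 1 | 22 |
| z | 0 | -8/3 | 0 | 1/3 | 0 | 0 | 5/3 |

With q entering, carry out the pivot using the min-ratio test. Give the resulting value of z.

Ratio test on column q — row 1: 17/1 = 17; row 2: (5/3)/(1/3) = 5; row 3: entry -2/3 ≤ 0; row 4: entry 0 ≤ 0. Minimum is 5 at row 2 (p leaves); pivot element 1/3.
Pivot on row 2; the z-row RHS becomes 5/3 − (-8/3)·5 = 15.

15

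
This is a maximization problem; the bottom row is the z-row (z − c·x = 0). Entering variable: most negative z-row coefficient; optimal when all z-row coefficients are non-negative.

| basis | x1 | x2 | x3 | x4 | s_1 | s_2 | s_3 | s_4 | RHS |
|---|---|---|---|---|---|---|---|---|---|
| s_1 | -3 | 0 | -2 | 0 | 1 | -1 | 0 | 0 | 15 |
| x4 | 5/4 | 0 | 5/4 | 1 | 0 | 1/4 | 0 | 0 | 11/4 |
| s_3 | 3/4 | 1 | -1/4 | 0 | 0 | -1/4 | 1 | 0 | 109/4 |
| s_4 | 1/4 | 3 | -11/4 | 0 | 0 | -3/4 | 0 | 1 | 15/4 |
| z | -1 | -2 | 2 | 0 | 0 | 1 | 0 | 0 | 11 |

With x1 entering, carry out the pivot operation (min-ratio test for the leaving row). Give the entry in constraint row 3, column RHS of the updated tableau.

128/5

Ratio test on column x1 — row 1: entry -3 ≤ 0; row 2: (11/4)/(5/4) = 11/5; row 3: (109/4)/(3/4) = 109/3; row 4: (15/4)/(1/4) = 15. Minimum is 11/5 at row 2 (x4 leaves); pivot element 5/4.
Divide row 2 by 5/4; eliminate column x1 from the other rows.
Row 3 update in column RHS: 109/4 − (3/4)·(11/5) = 128/5.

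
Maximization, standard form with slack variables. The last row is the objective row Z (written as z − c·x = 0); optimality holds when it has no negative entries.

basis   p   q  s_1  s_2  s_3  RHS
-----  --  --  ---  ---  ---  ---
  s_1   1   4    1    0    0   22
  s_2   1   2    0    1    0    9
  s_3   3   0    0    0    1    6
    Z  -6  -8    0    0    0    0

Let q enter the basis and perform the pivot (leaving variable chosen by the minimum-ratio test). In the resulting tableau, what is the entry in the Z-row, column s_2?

4

Ratio test on column q — row 1: 22/4 = 11/2; row 2: 9/2 = 9/2; row 3: entry 0 ≤ 0. Minimum is 9/2 at row 2 (s_2 leaves); pivot element 2.
Divide row 2 by 2; eliminate column q from the other rows.
Z-row update in column s_2: 0 − (-8)·(1/2) = 4.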